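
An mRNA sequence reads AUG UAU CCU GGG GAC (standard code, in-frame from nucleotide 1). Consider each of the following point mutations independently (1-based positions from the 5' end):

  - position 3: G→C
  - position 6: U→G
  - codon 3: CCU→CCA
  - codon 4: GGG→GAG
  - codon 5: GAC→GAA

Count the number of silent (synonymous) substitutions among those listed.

1

Codon 1: AUG (Met) → AUC (Ile) — missense.
Codon 2: UAU (Tyr) → UAG (Stop) — nonsense.
Codon 3: CCU (Pro) → CCA (Pro) — synonymous.
Codon 4: GGG (Gly) → GAG (Glu) — missense.
Codon 5: GAC (Asp) → GAA (Glu) — missense.
Synonymous: 1 of 5.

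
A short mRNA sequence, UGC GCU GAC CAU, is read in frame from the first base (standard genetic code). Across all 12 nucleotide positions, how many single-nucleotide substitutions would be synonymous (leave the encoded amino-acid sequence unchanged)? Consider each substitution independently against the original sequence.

Codon 1 (UGC, Cys): 1 synonymous substitution.
Codon 2 (GCU, Ala): 3 synonymous substitutions.
Codon 3 (GAC, Asp): 1 synonymous substitution.
Codon 4 (CAU, His): 1 synonymous substitution.
Total: 1 + 3 + 1 + 1 = 6.

6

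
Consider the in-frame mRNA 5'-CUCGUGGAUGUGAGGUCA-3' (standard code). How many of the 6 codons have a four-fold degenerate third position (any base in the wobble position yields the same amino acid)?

4

Codon 1 CUC (Leu): third position 4-fold.
Codon 2 GUG (Val): third position 4-fold.
Codon 3 GAU (Asp): third position 2-fold.
Codon 4 GUG (Val): third position 4-fold.
Codon 5 AGG (Arg): third position 2-fold.
Codon 6 UCA (Ser): third position 4-fold.
Four-fold degenerate third positions: 4.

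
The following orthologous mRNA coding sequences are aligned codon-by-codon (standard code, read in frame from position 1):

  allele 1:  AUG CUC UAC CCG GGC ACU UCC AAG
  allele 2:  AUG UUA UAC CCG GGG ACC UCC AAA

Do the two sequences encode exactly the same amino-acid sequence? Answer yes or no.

Codon 1: AUG Met / AUG Met — identical.
Codon 2: CUC Leu / UUA Leu — synonymous.
Codon 3: UAC Tyr / UAC Tyr — identical.
Codon 4: CCG Pro / CCG Pro — identical.
Codon 5: GGC Gly / GGG Gly — synonymous.
Codon 6: ACU Thr / ACC Thr — synonymous.
Codon 7: UCC Ser / UCC Ser — identical.
Codon 8: AAG Lys / AAA Lys — synonymous.
Nonsynonymous differences: 0 → same protein.

yes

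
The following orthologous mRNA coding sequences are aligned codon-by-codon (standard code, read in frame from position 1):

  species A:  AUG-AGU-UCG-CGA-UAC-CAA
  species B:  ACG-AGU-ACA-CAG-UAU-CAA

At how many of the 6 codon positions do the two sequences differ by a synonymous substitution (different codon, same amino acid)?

Codon 1: AUG Met / ACG Thr — nonsynonymous.
Codon 2: AGU Ser / AGU Ser — identical.
Codon 3: UCG Ser / ACA Thr — nonsynonymous.
Codon 4: CGA Arg / CAG Gln — nonsynonymous.
Codon 5: UAC Tyr / UAU Tyr — synonymous.
Codon 6: CAA Gln / CAA Gln — identical.
Synonymous differences: 1.

1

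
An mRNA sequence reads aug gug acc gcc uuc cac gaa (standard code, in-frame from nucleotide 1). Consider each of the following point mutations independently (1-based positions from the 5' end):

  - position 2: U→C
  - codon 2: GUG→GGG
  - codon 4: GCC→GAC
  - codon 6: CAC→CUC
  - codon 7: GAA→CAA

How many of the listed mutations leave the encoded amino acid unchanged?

0

Codon 1: AUG (Met) → ACG (Thr) — missense.
Codon 2: GUG (Val) → GGG (Gly) — missense.
Codon 4: GCC (Ala) → GAC (Asp) — missense.
Codon 6: CAC (His) → CUC (Leu) — missense.
Codon 7: GAA (Glu) → CAA (Gln) — missense.
Synonymous: 0 of 5.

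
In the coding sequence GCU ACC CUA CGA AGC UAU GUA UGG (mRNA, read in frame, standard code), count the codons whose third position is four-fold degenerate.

5

Codon 1 GCU (Ala): third position 4-fold.
Codon 2 ACC (Thr): third position 4-fold.
Codon 3 CUA (Leu): third position 4-fold.
Codon 4 CGA (Arg): third position 4-fold.
Codon 5 AGC (Ser): third position 2-fold.
Codon 6 UAU (Tyr): third position 2-fold.
Codon 7 GUA (Val): third position 4-fold.
Codon 8 UGG (Trp): third position 1-fold.
Four-fold degenerate third positions: 5.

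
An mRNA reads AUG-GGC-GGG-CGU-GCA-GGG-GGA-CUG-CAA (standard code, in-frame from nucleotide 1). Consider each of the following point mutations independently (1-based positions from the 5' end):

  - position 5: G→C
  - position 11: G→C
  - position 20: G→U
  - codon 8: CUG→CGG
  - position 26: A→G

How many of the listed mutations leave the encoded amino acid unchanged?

0

Codon 2: GGC (Gly) → GCC (Ala) — missense.
Codon 4: CGU (Arg) → CCU (Pro) — missense.
Codon 7: GGA (Gly) → GUA (Val) — missense.
Codon 8: CUG (Leu) → CGG (Arg) — missense.
Codon 9: CAA (Gln) → CGA (Arg) — missense.
Synonymous: 0 of 5.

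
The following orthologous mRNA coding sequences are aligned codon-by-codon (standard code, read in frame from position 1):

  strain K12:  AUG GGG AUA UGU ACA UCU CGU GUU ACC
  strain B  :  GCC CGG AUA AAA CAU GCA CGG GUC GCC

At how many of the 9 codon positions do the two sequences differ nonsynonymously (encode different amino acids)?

Codon 1: AUG Met / GCC Ala — nonsynonymous.
Codon 2: GGG Gly / CGG Arg — nonsynonymous.
Codon 3: AUA Ile / AUA Ile — identical.
Codon 4: UGU Cys / AAA Lys — nonsynonymous.
Codon 5: ACA Thr / CAU His — nonsynonymous.
Codon 6: UCU Ser / GCA Ala — nonsynonymous.
Codon 7: CGU Arg / CGG Arg — synonymous.
Codon 8: GUU Val / GUC Val — synonymous.
Codon 9: ACC Thr / GCC Ala — nonsynonymous.
Nonsynonymous differences: 6.

6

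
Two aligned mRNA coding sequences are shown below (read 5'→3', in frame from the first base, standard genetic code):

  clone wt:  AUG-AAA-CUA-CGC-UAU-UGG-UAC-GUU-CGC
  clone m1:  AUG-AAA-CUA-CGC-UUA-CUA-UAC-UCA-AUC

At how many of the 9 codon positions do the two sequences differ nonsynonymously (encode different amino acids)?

4

Codon 1: AUG Met / AUG Met — identical.
Codon 2: AAA Lys / AAA Lys — identical.
Codon 3: CUA Leu / CUA Leu — identical.
Codon 4: CGC Arg / CGC Arg — identical.
Codon 5: UAU Tyr / UUA Leu — nonsynonymous.
Codon 6: UGG Trp / CUA Leu — nonsynonymous.
Codon 7: UAC Tyr / UAC Tyr — identical.
Codon 8: GUU Val / UCA Ser — nonsynonymous.
Codon 9: CGC Arg / AUC Ile — nonsynonymous.
Nonsynonymous differences: 4.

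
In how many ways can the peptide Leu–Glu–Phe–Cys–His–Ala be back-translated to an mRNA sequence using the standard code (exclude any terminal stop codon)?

384

Leu: 6 codons.
Glu: 2 codons.
Phe: 2 codons.
Cys: 2 codons.
His: 2 codons.
Ala: 4 codons.
6 × 2 × 2 × 2 × 2 × 4 = 384.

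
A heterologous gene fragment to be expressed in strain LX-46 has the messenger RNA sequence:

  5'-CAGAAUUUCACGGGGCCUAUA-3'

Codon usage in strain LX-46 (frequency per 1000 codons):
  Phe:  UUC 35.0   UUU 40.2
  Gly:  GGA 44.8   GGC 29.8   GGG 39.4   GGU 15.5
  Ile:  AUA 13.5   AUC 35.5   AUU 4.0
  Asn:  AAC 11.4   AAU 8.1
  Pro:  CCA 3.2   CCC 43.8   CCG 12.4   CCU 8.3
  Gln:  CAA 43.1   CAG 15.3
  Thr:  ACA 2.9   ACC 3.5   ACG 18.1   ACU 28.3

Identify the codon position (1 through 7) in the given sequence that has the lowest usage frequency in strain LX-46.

Codon 1 CAG (Gln): 15.3 per 1000.
Codon 2 AAU (Asn): 8.1 per 1000.
Codon 3 UUC (Phe): 35.0 per 1000.
Codon 4 ACG (Thr): 18.1 per 1000.
Codon 5 GGG (Gly): 39.4 per 1000.
Codon 6 CCU (Pro): 8.3 per 1000.
Codon 7 AUA (Ile): 13.5 per 1000.
Lowest frequency is 8.1 at codon 2.

2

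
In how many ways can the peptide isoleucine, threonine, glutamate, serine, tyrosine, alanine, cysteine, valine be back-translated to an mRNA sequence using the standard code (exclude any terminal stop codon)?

9216

Ile: 3 codons.
Thr: 4 codons.
Glu: 2 codons.
Ser: 6 codons.
Tyr: 2 codons.
Ala: 4 codons.
Cys: 2 codons.
Val: 4 codons.
3 × 4 × 2 × 6 × 2 × 4 × 2 × 4 = 9216.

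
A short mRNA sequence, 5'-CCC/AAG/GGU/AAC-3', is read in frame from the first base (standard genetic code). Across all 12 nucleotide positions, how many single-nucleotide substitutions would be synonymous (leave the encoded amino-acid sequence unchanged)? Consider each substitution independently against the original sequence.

8

Codon 1 (CCC, Pro): 3 synonymous substitutions.
Codon 2 (AAG, Lys): 1 synonymous substitution.
Codon 3 (GGU, Gly): 3 synonymous substitutions.
Codon 4 (AAC, Asn): 1 synonymous substitution.
Total: 3 + 1 + 3 + 1 = 8.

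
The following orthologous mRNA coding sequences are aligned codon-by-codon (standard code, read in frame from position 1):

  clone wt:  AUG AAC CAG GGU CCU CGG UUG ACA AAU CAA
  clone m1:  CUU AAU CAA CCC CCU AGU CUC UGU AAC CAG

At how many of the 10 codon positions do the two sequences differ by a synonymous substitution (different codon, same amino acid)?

Codon 1: AUG Met / CUU Leu — nonsynonymous.
Codon 2: AAC Asn / AAU Asn — synonymous.
Codon 3: CAG Gln / CAA Gln — synonymous.
Codon 4: GGU Gly / CCC Pro — nonsynonymous.
Codon 5: CCU Pro / CCU Pro — identical.
Codon 6: CGG Arg / AGU Ser — nonsynonymous.
Codon 7: UUG Leu / CUC Leu — synonymous.
Codon 8: ACA Thr / UGU Cys — nonsynonymous.
Codon 9: AAU Asn / AAC Asn — synonymous.
Codon 10: CAA Gln / CAG Gln — synonymous.
Synonymous differences: 5.

5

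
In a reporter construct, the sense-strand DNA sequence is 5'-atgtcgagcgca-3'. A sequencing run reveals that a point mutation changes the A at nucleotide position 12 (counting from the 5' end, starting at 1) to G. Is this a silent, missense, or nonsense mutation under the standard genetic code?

Position 12 falls in codon 4: GCA → Ala.
After the substitution the codon is GCG → Ala.
Both encode Ala, so the change is synonymous.

silent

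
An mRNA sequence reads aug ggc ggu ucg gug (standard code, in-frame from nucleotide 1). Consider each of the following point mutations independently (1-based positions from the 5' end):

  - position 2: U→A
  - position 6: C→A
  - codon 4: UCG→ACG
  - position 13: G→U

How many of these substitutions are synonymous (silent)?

Codon 1: AUG (Met) → AAG (Lys) — missense.
Codon 2: GGC (Gly) → GGA (Gly) — synonymous.
Codon 4: UCG (Ser) → ACG (Thr) — missense.
Codon 5: GUG (Val) → UUG (Leu) — missense.
Synonymous: 1 of 4.

1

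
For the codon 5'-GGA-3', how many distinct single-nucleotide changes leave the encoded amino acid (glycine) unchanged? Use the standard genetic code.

3

Position 1: none → 0 synonymous.
Position 2: none → 0 synonymous.
Position 3: GGU, GGC, GGG → 3 synonymous.
Total: 0 + 0 + 3 = 3.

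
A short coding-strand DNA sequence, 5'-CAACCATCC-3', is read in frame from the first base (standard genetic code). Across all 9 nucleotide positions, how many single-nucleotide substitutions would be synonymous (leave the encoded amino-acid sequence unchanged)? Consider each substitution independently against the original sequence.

Codon 1 (CAA, Gln): 1 synonymous substitution.
Codon 2 (CCA, Pro): 3 synonymous substitutions.
Codon 3 (TCC, Ser): 3 synonymous substitutions.
Total: 1 + 3 + 3 = 7.

7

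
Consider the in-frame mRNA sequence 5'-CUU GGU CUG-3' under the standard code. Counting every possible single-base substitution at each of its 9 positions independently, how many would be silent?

Codon 1 (CUU, Leu): 3 synonymous substitutions.
Codon 2 (GGU, Gly): 3 synonymous substitutions.
Codon 3 (CUG, Leu): 4 synonymous substitutions.
Total: 3 + 3 + 4 = 10.

10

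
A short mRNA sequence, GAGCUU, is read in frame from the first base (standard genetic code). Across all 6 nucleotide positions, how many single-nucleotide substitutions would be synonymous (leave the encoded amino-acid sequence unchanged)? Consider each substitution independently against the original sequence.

Codon 1 (GAG, Glu): 1 synonymous substitution.
Codon 2 (CUU, Leu): 3 synonymous substitutions.
Total: 1 + 3 = 4.

4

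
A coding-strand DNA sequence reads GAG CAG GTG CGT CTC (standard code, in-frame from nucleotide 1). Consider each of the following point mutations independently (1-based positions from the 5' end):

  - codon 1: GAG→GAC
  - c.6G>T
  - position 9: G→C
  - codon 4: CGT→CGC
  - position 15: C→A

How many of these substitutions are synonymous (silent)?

3

Codon 1: GAG (Glu) → GAC (Asp) — missense.
Codon 2: CAG (Gln) → CAT (His) — missense.
Codon 3: GTG (Val) → GTC (Val) — synonymous.
Codon 4: CGT (Arg) → CGC (Arg) — synonymous.
Codon 5: CTC (Leu) → CTA (Leu) — synonymous.
Synonymous: 3 of 5.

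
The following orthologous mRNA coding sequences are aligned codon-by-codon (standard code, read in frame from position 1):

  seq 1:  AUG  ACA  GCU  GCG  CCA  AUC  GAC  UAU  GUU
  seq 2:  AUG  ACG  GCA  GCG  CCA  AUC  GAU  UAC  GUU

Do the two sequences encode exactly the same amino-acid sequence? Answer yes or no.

yes

Codon 1: AUG Met / AUG Met — identical.
Codon 2: ACA Thr / ACG Thr — synonymous.
Codon 3: GCU Ala / GCA Ala — synonymous.
Codon 4: GCG Ala / GCG Ala — identical.
Codon 5: CCA Pro / CCA Pro — identical.
Codon 6: AUC Ile / AUC Ile — identical.
Codon 7: GAC Asp / GAU Asp — synonymous.
Codon 8: UAU Tyr / UAC Tyr — synonymous.
Codon 9: GUU Val / GUU Val — identical.
Nonsynonymous differences: 0 → same protein.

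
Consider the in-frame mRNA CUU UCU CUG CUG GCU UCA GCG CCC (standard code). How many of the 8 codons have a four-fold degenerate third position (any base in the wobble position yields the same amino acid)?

8

Codon 1 CUU (Leu): third position 4-fold.
Codon 2 UCU (Ser): third position 4-fold.
Codon 3 CUG (Leu): third position 4-fold.
Codon 4 CUG (Leu): third position 4-fold.
Codon 5 GCU (Ala): third position 4-fold.
Codon 6 UCA (Ser): third position 4-fold.
Codon 7 GCG (Ala): third position 4-fold.
Codon 8 CCC (Pro): third position 4-fold.
Four-fold degenerate third positions: 8.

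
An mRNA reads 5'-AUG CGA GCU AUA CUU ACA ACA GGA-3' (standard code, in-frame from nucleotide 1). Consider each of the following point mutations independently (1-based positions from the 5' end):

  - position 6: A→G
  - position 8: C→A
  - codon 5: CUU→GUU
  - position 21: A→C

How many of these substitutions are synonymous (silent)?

Codon 2: CGA (Arg) → CGG (Arg) — synonymous.
Codon 3: GCU (Ala) → GAU (Asp) — missense.
Codon 5: CUU (Leu) → GUU (Val) — missense.
Codon 7: ACA (Thr) → ACC (Thr) — synonymous.
Synonymous: 2 of 4.

2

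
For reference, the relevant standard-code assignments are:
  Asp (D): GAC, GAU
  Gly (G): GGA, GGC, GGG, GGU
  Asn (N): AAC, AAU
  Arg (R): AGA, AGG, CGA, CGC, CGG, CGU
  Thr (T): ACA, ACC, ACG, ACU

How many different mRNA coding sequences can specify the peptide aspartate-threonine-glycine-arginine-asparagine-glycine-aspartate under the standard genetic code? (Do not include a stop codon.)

Asp: 2 codons.
Thr: 4 codons.
Gly: 4 codons.
Arg: 6 codons.
Asn: 2 codons.
Gly: 4 codons.
Asp: 2 codons.
2 × 4 × 4 × 6 × 2 × 4 × 2 = 3072.

3072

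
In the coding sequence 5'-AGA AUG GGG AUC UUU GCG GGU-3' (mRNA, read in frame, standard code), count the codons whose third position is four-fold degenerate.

3

Codon 1 AGA (Arg): third position 2-fold.
Codon 2 AUG (Met): third position 1-fold.
Codon 3 GGG (Gly): third position 4-fold.
Codon 4 AUC (Ile): third position 3-fold.
Codon 5 UUU (Phe): third position 2-fold.
Codon 6 GCG (Ala): third position 4-fold.
Codon 7 GGU (Gly): third position 4-fold.
Four-fold degenerate third positions: 3.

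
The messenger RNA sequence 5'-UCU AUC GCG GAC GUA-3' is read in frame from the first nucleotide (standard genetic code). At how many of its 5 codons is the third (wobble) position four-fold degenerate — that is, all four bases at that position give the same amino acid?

3

Codon 1 UCU (Ser): third position 4-fold.
Codon 2 AUC (Ile): third position 3-fold.
Codon 3 GCG (Ala): third position 4-fold.
Codon 4 GAC (Asp): third position 2-fold.
Codon 5 GUA (Val): third position 4-fold.
Four-fold degenerate third positions: 3.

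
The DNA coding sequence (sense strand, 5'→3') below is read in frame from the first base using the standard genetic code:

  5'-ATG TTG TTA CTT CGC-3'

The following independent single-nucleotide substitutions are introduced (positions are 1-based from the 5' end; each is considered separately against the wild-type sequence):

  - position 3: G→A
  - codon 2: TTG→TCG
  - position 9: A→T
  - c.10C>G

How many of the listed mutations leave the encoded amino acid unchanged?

0

Codon 1: ATG (Met) → ATA (Ile) — missense.
Codon 2: TTG (Leu) → TCG (Ser) — missense.
Codon 3: TTA (Leu) → TTT (Phe) — missense.
Codon 4: CTT (Leu) → GTT (Val) — missense.
Synonymous: 0 of 4.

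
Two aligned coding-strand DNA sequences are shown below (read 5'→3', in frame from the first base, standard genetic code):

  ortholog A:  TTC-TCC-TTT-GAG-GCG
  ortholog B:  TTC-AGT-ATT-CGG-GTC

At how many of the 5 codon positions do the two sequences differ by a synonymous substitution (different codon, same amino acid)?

Codon 1: TTC Phe / TTC Phe — identical.
Codon 2: TCC Ser / AGT Ser — synonymous.
Codon 3: TTT Phe / ATT Ile — nonsynonymous.
Codon 4: GAG Glu / CGG Arg — nonsynonymous.
Codon 5: GCG Ala / GTC Val — nonsynonymous.
Synonymous differences: 1.

1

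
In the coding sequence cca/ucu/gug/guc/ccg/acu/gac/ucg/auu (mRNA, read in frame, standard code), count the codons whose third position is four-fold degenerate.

7

Codon 1 CCA (Pro): third position 4-fold.
Codon 2 UCU (Ser): third position 4-fold.
Codon 3 GUG (Val): third position 4-fold.
Codon 4 GUC (Val): third position 4-fold.
Codon 5 CCG (Pro): third position 4-fold.
Codon 6 ACU (Thr): third position 4-fold.
Codon 7 GAC (Asp): third position 2-fold.
Codon 8 UCG (Ser): third position 4-fold.
Codon 9 AUU (Ile): third position 3-fold.
Four-fold degenerate third positions: 7.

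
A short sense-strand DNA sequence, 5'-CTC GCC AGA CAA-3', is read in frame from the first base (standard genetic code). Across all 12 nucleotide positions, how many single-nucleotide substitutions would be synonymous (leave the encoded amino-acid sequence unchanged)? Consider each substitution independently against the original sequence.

Codon 1 (CTC, Leu): 3 synonymous substitutions.
Codon 2 (GCC, Ala): 3 synonymous substitutions.
Codon 3 (AGA, Arg): 2 synonymous substitutions.
Codon 4 (CAA, Gln): 1 synonymous substitution.
Total: 3 + 3 + 2 + 1 = 9.

9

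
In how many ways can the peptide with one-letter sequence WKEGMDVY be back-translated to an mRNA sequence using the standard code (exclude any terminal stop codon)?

Trp: 1 codon.
Lys: 2 codons.
Glu: 2 codons.
Gly: 4 codons.
Met: 1 codon.
Asp: 2 codons.
Val: 4 codons.
Tyr: 2 codons.
1 × 2 × 2 × 4 × 1 × 2 × 4 × 2 = 256.

256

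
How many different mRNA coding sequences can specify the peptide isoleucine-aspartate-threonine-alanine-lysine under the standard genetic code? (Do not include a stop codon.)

192

Ile: 3 codons.
Asp: 2 codons.
Thr: 4 codons.
Ala: 4 codons.
Lys: 2 codons.
3 × 2 × 4 × 4 × 2 = 192.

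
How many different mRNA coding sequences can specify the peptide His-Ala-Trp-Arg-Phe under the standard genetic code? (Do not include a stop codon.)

His: 2 codons.
Ala: 4 codons.
Trp: 1 codon.
Arg: 6 codons.
Phe: 2 codons.
2 × 4 × 1 × 6 × 2 = 96.

96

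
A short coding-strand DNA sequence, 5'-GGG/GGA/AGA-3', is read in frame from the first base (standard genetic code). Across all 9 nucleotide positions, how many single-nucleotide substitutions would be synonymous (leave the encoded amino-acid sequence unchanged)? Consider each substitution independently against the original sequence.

Codon 1 (GGG, Gly): 3 synonymous substitutions.
Codon 2 (GGA, Gly): 3 synonymous substitutions.
Codon 3 (AGA, Arg): 2 synonymous substitutions.
Total: 3 + 3 + 2 = 8.

8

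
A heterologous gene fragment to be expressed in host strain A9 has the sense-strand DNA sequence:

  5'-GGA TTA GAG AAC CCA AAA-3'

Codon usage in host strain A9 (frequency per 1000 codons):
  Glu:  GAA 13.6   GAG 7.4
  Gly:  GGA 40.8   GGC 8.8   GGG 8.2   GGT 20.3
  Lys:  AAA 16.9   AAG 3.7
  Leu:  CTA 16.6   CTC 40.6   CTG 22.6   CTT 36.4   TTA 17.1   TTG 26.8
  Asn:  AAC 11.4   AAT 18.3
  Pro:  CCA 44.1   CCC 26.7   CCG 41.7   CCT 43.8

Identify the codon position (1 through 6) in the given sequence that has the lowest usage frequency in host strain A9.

Codon 1 GGA (Gly): 40.8 per 1000.
Codon 2 TTA (Leu): 17.1 per 1000.
Codon 3 GAG (Glu): 7.4 per 1000.
Codon 4 AAC (Asn): 11.4 per 1000.
Codon 5 CCA (Pro): 44.1 per 1000.
Codon 6 AAA (Lys): 16.9 per 1000.
Lowest frequency is 7.4 at codon 3.

3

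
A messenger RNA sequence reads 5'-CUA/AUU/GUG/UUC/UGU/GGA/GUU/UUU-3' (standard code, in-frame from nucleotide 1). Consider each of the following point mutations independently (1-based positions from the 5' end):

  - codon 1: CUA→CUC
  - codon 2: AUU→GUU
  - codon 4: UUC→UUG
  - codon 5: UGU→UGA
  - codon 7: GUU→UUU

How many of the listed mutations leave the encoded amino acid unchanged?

1

Codon 1: CUA (Leu) → CUC (Leu) — synonymous.
Codon 2: AUU (Ile) → GUU (Val) — missense.
Codon 4: UUC (Phe) → UUG (Leu) — missense.
Codon 5: UGU (Cys) → UGA (Stop) — nonsense.
Codon 7: GUU (Val) → UUU (Phe) — missense.
Synonymous: 1 of 5.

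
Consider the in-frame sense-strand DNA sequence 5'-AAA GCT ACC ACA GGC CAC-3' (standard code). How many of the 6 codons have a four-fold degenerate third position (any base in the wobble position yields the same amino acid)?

Codon 1 AAA (Lys): third position 2-fold.
Codon 2 GCT (Ala): third position 4-fold.
Codon 3 ACC (Thr): third position 4-fold.
Codon 4 ACA (Thr): third position 4-fold.
Codon 5 GGC (Gly): third position 4-fold.
Codon 6 CAC (His): third position 2-fold.
Four-fold degenerate third positions: 4.

4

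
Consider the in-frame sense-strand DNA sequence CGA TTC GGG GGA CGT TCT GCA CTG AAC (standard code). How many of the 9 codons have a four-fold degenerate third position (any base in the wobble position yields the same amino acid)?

7

Codon 1 CGA (Arg): third position 4-fold.
Codon 2 TTC (Phe): third position 2-fold.
Codon 3 GGG (Gly): third position 4-fold.
Codon 4 GGA (Gly): third position 4-fold.
Codon 5 CGT (Arg): third position 4-fold.
Codon 6 TCT (Ser): third position 4-fold.
Codon 7 GCA (Ala): third position 4-fold.
Codon 8 CTG (Leu): third position 4-fold.
Codon 9 AAC (Asn): third position 2-fold.
Four-fold degenerate third positions: 7.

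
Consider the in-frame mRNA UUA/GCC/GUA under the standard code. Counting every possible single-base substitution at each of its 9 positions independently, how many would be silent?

Codon 1 (UUA, Leu): 2 synonymous substitutions.
Codon 2 (GCC, Ala): 3 synonymous substitutions.
Codon 3 (GUA, Val): 3 synonymous substitutions.
Total: 2 + 3 + 3 = 8.

8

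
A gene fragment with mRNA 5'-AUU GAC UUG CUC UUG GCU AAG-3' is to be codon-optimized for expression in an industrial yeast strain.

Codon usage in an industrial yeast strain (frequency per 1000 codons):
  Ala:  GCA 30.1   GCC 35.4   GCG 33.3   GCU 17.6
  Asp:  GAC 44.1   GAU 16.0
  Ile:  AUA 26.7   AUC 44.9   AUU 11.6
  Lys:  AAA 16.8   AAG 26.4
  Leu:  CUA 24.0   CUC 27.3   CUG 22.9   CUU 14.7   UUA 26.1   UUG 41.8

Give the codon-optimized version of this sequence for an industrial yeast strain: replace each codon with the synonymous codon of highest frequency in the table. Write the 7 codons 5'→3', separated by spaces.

Codon 1 (Ile): best is AUC at 44.9.
Codon 2 (Asp): best is GAC at 44.1.
Codon 3 (Leu): best is UUG at 41.8.
Codon 4 (Leu): best is UUG at 41.8.
Codon 5 (Leu): best is UUG at 41.8.
Codon 6 (Ala): best is GCC at 35.4.
Codon 7 (Lys): best is AAG at 26.4.

AUC GAC UUG UUG UUG GCC AAG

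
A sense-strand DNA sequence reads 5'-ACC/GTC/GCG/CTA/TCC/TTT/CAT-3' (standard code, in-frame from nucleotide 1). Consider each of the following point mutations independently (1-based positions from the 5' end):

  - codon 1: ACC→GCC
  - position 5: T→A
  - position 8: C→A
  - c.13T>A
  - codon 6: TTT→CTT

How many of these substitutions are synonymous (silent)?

Codon 1: ACC (Thr) → GCC (Ala) — missense.
Codon 2: GTC (Val) → GAC (Asp) — missense.
Codon 3: GCG (Ala) → GAG (Glu) — missense.
Codon 5: TCC (Ser) → ACC (Thr) — missense.
Codon 6: TTT (Phe) → CTT (Leu) — missense.
Synonymous: 0 of 5.

0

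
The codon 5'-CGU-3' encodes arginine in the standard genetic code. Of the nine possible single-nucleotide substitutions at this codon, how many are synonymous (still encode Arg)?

3

Position 1: none → 0 synonymous.
Position 2: none → 0 synonymous.
Position 3: CGC, CGA, CGG → 3 synonymous.
Total: 0 + 0 + 3 = 3.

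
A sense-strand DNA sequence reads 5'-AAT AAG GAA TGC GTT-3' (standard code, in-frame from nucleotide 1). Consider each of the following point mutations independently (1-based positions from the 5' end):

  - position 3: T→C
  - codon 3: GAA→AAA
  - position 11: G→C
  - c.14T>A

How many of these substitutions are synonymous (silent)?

Codon 1: AAT (Asn) → AAC (Asn) — synonymous.
Codon 3: GAA (Glu) → AAA (Lys) — missense.
Codon 4: TGC (Cys) → TCC (Ser) — missense.
Codon 5: GTT (Val) → GAT (Asp) — missense.
Synonymous: 1 of 4.

1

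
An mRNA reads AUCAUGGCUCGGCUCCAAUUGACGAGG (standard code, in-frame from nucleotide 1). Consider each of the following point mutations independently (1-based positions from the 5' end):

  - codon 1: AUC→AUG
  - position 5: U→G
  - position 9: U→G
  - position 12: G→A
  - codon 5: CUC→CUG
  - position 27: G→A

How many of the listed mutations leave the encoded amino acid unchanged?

4

Codon 1: AUC (Ile) → AUG (Met) — missense.
Codon 2: AUG (Met) → AGG (Arg) — missense.
Codon 3: GCU (Ala) → GCG (Ala) — synonymous.
Codon 4: CGG (Arg) → CGA (Arg) — synonymous.
Codon 5: CUC (Leu) → CUG (Leu) — synonymous.
Codon 9: AGG (Arg) → AGA (Arg) — synonymous.
Synonymous: 4 of 6.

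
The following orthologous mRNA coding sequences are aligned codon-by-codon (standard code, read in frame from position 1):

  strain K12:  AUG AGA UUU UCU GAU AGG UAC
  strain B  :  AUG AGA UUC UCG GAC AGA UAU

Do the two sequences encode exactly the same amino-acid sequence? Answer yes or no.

Codon 1: AUG Met / AUG Met — identical.
Codon 2: AGA Arg / AGA Arg — identical.
Codon 3: UUU Phe / UUC Phe — synonymous.
Codon 4: UCU Ser / UCG Ser — synonymous.
Codon 5: GAU Asp / GAC Asp — synonymous.
Codon 6: AGG Arg / AGA Arg — synonymous.
Codon 7: UAC Tyr / UAU Tyr — synonymous.
Nonsynonymous differences: 0 → same protein.

yes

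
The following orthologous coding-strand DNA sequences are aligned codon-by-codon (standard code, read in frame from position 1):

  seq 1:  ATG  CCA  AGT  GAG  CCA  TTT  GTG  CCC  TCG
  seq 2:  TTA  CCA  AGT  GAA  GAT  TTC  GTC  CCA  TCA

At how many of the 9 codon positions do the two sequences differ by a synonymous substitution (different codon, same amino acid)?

Codon 1: ATG Met / TTA Leu — nonsynonymous.
Codon 2: CCA Pro / CCA Pro — identical.
Codon 3: AGT Ser / AGT Ser — identical.
Codon 4: GAG Glu / GAA Glu — synonymous.
Codon 5: CCA Pro / GAT Asp — nonsynonymous.
Codon 6: TTT Phe / TTC Phe — synonymous.
Codon 7: GTG Val / GTC Val — synonymous.
Codon 8: CCC Pro / CCA Pro — synonymous.
Codon 9: TCG Ser / TCA Ser — synonymous.
Synonymous differences: 5.

5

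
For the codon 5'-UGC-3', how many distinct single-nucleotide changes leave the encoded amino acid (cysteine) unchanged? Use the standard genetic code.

Position 1: none → 0 synonymous.
Position 2: none → 0 synonymous.
Position 3: UGU → 1 synonymous.
Total: 0 + 0 + 1 = 1.

1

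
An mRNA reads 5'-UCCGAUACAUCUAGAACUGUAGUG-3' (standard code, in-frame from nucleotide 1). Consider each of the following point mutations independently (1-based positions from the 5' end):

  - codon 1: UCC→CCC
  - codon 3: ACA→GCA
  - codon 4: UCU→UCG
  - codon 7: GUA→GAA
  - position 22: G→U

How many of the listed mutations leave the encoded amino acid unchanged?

1

Codon 1: UCC (Ser) → CCC (Pro) — missense.
Codon 3: ACA (Thr) → GCA (Ala) — missense.
Codon 4: UCU (Ser) → UCG (Ser) — synonymous.
Codon 7: GUA (Val) → GAA (Glu) — missense.
Codon 8: GUG (Val) → UUG (Leu) — missense.
Synonymous: 1 of 5.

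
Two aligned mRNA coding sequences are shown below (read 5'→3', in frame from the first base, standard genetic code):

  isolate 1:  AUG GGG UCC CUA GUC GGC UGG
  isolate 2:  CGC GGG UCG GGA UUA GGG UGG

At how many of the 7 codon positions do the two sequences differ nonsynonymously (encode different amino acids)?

3

Codon 1: AUG Met / CGC Arg — nonsynonymous.
Codon 2: GGG Gly / GGG Gly — identical.
Codon 3: UCC Ser / UCG Ser — synonymous.
Codon 4: CUA Leu / GGA Gly — nonsynonymous.
Codon 5: GUC Val / UUA Leu — nonsynonymous.
Codon 6: GGC Gly / GGG Gly — synonymous.
Codon 7: UGG Trp / UGG Trp — identical.
Nonsynonymous differences: 3.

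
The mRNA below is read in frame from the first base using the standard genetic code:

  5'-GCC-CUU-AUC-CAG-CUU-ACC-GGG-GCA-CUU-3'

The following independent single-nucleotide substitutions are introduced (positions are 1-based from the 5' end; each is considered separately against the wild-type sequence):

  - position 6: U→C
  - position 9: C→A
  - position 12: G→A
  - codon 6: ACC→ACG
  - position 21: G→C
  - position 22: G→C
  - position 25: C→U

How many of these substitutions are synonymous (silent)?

Codon 2: CUU (Leu) → CUC (Leu) — synonymous.
Codon 3: AUC (Ile) → AUA (Ile) — synonymous.
Codon 4: CAG (Gln) → CAA (Gln) — synonymous.
Codon 6: ACC (Thr) → ACG (Thr) — synonymous.
Codon 7: GGG (Gly) → GGC (Gly) — synonymous.
Codon 8: GCA (Ala) → CCA (Pro) — missense.
Codon 9: CUU (Leu) → UUU (Phe) — missense.
Synonymous: 5 of 7.

5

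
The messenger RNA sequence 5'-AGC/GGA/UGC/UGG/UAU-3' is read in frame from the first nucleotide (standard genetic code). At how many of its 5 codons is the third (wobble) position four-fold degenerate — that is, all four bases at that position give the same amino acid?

Codon 1 AGC (Ser): third position 2-fold.
Codon 2 GGA (Gly): third position 4-fold.
Codon 3 UGC (Cys): third position 2-fold.
Codon 4 UGG (Trp): third position 1-fold.
Codon 5 UAU (Tyr): third position 2-fold.
Four-fold degenerate third positions: 1.

1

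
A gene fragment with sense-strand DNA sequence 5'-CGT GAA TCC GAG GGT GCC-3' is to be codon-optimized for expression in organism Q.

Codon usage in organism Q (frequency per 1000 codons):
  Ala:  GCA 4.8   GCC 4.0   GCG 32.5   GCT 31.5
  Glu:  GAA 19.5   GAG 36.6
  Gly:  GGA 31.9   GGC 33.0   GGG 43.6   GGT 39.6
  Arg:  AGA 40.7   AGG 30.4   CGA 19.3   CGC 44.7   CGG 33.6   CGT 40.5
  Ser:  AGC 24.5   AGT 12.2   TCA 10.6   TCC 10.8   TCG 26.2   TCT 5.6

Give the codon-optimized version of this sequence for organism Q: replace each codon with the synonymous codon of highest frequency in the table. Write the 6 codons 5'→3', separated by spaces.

Codon 1 (Arg): best is CGC at 44.7.
Codon 2 (Glu): best is GAG at 36.6.
Codon 3 (Ser): best is TCG at 26.2.
Codon 4 (Glu): best is GAG at 36.6.
Codon 5 (Gly): best is GGG at 43.6.
Codon 6 (Ala): best is GCG at 32.5.

CGC GAG TCG GAG GGG GCG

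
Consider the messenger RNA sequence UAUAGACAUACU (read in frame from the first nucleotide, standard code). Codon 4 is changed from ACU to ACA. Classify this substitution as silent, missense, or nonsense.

silent

Position 12 falls in codon 4: ACU → Thr.
After the substitution the codon is ACA → Thr.
Both encode Thr, so the change is synonymous.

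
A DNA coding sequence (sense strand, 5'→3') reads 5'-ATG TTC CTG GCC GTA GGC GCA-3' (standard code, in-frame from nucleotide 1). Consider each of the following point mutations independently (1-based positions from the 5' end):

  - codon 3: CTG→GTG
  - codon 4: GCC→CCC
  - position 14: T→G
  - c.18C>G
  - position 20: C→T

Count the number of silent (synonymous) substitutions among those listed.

Codon 3: CTG (Leu) → GTG (Val) — missense.
Codon 4: GCC (Ala) → CCC (Pro) — missense.
Codon 5: GTA (Val) → GGA (Gly) — missense.
Codon 6: GGC (Gly) → GGG (Gly) — synonymous.
Codon 7: GCA (Ala) → GTA (Val) — missense.
Synonymous: 1 of 5.

1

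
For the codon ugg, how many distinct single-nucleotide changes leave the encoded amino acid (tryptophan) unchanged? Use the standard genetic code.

Position 1: none → 0 synonymous.
Position 2: none → 0 synonymous.
Position 3: none → 0 synonymous.
Total: 0 + 0 + 0 = 0.

0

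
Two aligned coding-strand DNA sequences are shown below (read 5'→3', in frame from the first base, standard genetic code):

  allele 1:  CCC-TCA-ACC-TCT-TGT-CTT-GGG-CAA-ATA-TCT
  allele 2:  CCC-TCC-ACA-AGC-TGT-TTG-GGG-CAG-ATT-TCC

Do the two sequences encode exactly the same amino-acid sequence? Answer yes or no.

yes

Codon 1: CCC Pro / CCC Pro — identical.
Codon 2: TCA Ser / TCC Ser — synonymous.
Codon 3: ACC Thr / ACA Thr — synonymous.
Codon 4: TCT Ser / AGC Ser — synonymous.
Codon 5: TGT Cys / TGT Cys — identical.
Codon 6: CTT Leu / TTG Leu — synonymous.
Codon 7: GGG Gly / GGG Gly — identical.
Codon 8: CAA Gln / CAG Gln — synonymous.
Codon 9: ATA Ile / ATT Ile — synonymous.
Codon 10: TCT Ser / TCC Ser — synonymous.
Nonsynonymous differences: 0 → same protein.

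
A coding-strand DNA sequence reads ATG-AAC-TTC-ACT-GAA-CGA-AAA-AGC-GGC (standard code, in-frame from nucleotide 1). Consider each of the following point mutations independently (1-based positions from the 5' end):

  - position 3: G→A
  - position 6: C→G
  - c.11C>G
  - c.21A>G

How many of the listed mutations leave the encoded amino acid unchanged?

Codon 1: ATG (Met) → ATA (Ile) — missense.
Codon 2: AAC (Asn) → AAG (Lys) — missense.
Codon 4: ACT (Thr) → AGT (Ser) — missense.
Codon 7: AAA (Lys) → AAG (Lys) — synonymous.
Synonymous: 1 of 4.

1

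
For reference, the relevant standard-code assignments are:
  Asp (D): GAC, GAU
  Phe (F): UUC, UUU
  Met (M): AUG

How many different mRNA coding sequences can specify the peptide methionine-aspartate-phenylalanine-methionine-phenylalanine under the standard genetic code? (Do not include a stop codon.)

8

Met: 1 codon.
Asp: 2 codons.
Phe: 2 codons.
Met: 1 codon.
Phe: 2 codons.
1 × 2 × 2 × 1 × 2 = 8.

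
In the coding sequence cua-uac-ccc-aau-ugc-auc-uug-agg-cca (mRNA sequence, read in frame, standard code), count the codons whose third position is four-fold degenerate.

Codon 1 CUA (Leu): third position 4-fold.
Codon 2 UAC (Tyr): third position 2-fold.
Codon 3 CCC (Pro): third position 4-fold.
Codon 4 AAU (Asn): third position 2-fold.
Codon 5 UGC (Cys): third position 2-fold.
Codon 6 AUC (Ile): third position 3-fold.
Codon 7 UUG (Leu): third position 2-fold.
Codon 8 AGG (Arg): third position 2-fold.
Codon 9 CCA (Pro): third position 4-fold.
Four-fold degenerate third positions: 3.

3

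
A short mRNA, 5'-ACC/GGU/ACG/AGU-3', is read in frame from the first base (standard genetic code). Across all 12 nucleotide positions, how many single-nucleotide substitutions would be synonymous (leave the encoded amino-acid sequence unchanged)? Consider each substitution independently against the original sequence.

10

Codon 1 (ACC, Thr): 3 synonymous substitutions.
Codon 2 (GGU, Gly): 3 synonymous substitutions.
Codon 3 (ACG, Thr): 3 synonymous substitutions.
Codon 4 (AGU, Ser): 1 synonymous substitution.
Total: 3 + 3 + 3 + 1 = 10.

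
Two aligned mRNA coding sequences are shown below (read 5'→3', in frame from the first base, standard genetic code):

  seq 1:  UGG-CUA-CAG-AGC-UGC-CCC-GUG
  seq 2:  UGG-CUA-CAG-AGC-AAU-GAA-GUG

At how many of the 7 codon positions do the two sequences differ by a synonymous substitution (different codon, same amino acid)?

0

Codon 1: UGG Trp / UGG Trp — identical.
Codon 2: CUA Leu / CUA Leu — identical.
Codon 3: CAG Gln / CAG Gln — identical.
Codon 4: AGC Ser / AGC Ser — identical.
Codon 5: UGC Cys / AAU Asn — nonsynonymous.
Codon 6: CCC Pro / GAA Glu — nonsynonymous.
Codon 7: GUG Val / GUG Val — identical.
Synonymous differences: 0.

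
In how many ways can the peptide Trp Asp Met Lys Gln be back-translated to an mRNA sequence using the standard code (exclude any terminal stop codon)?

Trp: 1 codon.
Asp: 2 codons.
Met: 1 codon.
Lys: 2 codons.
Gln: 2 codons.
1 × 2 × 1 × 2 × 2 = 8.

8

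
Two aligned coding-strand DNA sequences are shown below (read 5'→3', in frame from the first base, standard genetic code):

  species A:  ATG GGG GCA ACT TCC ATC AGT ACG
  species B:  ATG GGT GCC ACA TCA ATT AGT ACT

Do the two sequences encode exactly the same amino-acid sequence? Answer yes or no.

yes

Codon 1: ATG Met / ATG Met — identical.
Codon 2: GGG Gly / GGT Gly — synonymous.
Codon 3: GCA Ala / GCC Ala — synonymous.
Codon 4: ACT Thr / ACA Thr — synonymous.
Codon 5: TCC Ser / TCA Ser — synonymous.
Codon 6: ATC Ile / ATT Ile — synonymous.
Codon 7: AGT Ser / AGT Ser — identical.
Codon 8: ACG Thr / ACT Thr — synonymous.
Nonsynonymous differences: 0 → same protein.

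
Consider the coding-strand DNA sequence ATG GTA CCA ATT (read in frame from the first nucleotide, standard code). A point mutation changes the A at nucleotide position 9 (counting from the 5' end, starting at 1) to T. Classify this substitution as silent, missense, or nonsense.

Position 9 falls in codon 3: CCA → Pro.
After the substitution the codon is CCT → Pro.
Both encode Pro, so the change is synonymous.

silent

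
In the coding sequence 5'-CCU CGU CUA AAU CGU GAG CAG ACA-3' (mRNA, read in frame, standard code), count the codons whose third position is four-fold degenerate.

5

Codon 1 CCU (Pro): third position 4-fold.
Codon 2 CGU (Arg): third position 4-fold.
Codon 3 CUA (Leu): third position 4-fold.
Codon 4 AAU (Asn): third position 2-fold.
Codon 5 CGU (Arg): third position 4-fold.
Codon 6 GAG (Glu): third position 2-fold.
Codon 7 CAG (Gln): third position 2-fold.
Codon 8 ACA (Thr): third position 4-fold.
Four-fold degenerate third positions: 5.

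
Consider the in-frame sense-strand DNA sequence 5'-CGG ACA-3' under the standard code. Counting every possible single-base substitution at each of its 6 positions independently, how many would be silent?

7

Codon 1 (CGG, Arg): 4 synonymous substitutions.
Codon 2 (ACA, Thr): 3 synonymous substitutions.
Total: 4 + 3 = 7.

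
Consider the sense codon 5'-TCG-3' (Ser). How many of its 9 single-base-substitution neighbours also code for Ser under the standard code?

3

Position 1: none → 0 synonymous.
Position 2: none → 0 synonymous.
Position 3: TCT, TCC, TCA → 3 synonymous.
Total: 0 + 0 + 3 = 3.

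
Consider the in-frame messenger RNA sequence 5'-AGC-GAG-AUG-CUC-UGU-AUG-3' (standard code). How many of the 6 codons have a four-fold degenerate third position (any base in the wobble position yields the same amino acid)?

Codon 1 AGC (Ser): third position 2-fold.
Codon 2 GAG (Glu): third position 2-fold.
Codon 3 AUG (Met): third position 1-fold.
Codon 4 CUC (Leu): third position 4-fold.
Codon 5 UGU (Cys): third position 2-fold.
Codon 6 AUG (Met): third position 1-fold.
Four-fold degenerate third positions: 1.

1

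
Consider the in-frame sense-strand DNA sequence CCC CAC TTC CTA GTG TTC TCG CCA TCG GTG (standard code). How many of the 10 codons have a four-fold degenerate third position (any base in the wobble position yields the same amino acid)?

Codon 1 CCC (Pro): third position 4-fold.
Codon 2 CAC (His): third position 2-fold.
Codon 3 TTC (Phe): third position 2-fold.
Codon 4 CTA (Leu): third position 4-fold.
Codon 5 GTG (Val): third position 4-fold.
Codon 6 TTC (Phe): third position 2-fold.
Codon 7 TCG (Ser): third position 4-fold.
Codon 8 CCA (Pro): third position 4-fold.
Codon 9 TCG (Ser): third position 4-fold.
Codon 10 GTG (Val): third position 4-fold.
Four-fold degenerate third positions: 7.

7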